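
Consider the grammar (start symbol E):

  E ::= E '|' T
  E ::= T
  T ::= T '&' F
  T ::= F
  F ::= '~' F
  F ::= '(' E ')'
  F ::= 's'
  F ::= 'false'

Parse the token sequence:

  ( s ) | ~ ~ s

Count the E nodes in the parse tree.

[E [E [T [F ( [E [T [F s]]] )]]] | [T [F ~ [F ~ [F s]]]]]

3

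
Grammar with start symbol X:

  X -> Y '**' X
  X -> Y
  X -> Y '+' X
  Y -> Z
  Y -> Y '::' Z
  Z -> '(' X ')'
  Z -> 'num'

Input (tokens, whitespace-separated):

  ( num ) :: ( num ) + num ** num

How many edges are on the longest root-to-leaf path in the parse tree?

[X [Y [Y [Z ( [X [Y [Z num]]] )]] :: [Z ( [X [Y [Z num]]] )]] + [X [Y [Z num]] ** [X [Y [Z num]]]]]

7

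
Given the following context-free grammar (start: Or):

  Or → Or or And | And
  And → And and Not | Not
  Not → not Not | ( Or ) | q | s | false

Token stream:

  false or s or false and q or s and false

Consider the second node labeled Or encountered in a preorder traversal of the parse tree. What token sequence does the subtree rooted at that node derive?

[Or [Or [Or [Or [And [Not false]]] or [And [Not s]]] or [And [And [Not false]] and [Not q]]] or [And [And [Not s]] and [Not false]]]

false or s or false and q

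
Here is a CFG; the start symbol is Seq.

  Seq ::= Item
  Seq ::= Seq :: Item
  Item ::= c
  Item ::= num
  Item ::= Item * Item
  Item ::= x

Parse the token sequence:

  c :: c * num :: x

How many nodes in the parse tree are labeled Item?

[Seq [Seq [Seq [Item c]] :: [Item [Item c] * [Item num]]] :: [Item x]]

5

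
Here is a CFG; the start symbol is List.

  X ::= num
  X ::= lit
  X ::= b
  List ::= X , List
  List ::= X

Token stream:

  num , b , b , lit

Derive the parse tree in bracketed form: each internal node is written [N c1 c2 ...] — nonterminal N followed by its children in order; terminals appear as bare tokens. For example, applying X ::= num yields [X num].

List
X , List
num , List
num , X , List
num , b , List
num , b , X , List
num , b , b , List
num , b , b , X
num , b , b , lit

[List [X num] , [List [X b] , [List [X b] , [List [X lit]]]]]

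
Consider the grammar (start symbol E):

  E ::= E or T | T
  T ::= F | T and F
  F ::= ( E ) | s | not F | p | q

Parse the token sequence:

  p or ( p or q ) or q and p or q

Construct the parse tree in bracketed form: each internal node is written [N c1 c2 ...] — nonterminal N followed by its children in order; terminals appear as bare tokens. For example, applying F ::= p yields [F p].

E
E or T
E or T or T
E or T or T or T
T or T or T or T
F or T or T or T
p or T or T or T
p or F or T or T
p or ( E ) or T or T
p or ( E or T ) or T or T
p or ( T or T ) or T or T
p or ( F or T ) or T or T
p or ( p or T ) or T or T
p or ( p or F ) or T or T
p or ( p or q ) or T or T
p or ( p or q ) or T and F or T
p or ( p or q ) or F and F or T
p or ( p or q ) or q and F or T
p or ( p or q ) or q and p or T
p or ( p or q ) or q and p or F
p or ( p or q ) or q and p or q

[E [E [E [E [T [F p]]] or [T [F ( [E [E [T [F p]]] or [T [F q]]] )]]] or [T [T [F q]] and [F p]]] or [T [F q]]]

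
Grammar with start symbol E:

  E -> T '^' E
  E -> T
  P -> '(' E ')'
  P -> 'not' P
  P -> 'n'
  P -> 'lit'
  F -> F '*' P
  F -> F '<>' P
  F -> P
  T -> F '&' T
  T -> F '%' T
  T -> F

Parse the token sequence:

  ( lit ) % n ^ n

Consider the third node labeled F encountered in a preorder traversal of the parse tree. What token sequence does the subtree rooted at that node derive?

[E [T [F [P ( [E [T [F [P lit]]]] )]] % [T [F [P n]]]] ^ [E [T [F [P n]]]]]

n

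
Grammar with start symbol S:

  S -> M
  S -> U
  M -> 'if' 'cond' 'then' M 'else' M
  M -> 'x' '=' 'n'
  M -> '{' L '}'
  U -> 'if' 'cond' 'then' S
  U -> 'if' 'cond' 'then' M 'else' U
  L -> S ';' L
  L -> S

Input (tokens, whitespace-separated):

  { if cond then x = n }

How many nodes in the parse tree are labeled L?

1

[S [M { [L [S [U if cond then [S [M x = n]]]]] }]]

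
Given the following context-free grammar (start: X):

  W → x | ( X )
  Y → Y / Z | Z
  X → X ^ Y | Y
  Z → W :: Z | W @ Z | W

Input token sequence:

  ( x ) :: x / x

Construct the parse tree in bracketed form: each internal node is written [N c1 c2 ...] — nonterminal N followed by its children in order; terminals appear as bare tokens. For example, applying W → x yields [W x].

[X [Y [Y [Z [W ( [X [Y [Z [W x]]]] )] :: [Z [W x]]]] / [Z [W x]]]]

X
Y
Y / Z
Z / Z
W :: Z / Z
( X ) :: Z / Z
( Y ) :: Z / Z
( Z ) :: Z / Z
( W ) :: Z / Z
( x ) :: Z / Z
( x ) :: W / Z
( x ) :: x / Z
( x ) :: x / W
( x ) :: x / x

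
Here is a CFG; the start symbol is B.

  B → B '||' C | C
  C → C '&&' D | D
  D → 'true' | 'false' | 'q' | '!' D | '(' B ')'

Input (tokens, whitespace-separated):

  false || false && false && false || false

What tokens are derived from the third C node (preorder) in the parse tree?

[B [B [B [C [D false]]] || [C [C [C [D false]] && [D false]] && [D false]]] || [C [D false]]]

false && false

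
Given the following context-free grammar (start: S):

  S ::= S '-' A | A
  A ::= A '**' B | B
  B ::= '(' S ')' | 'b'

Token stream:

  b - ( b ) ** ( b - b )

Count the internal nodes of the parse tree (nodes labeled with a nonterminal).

[S [S [A [B b]]] - [A [A [B ( [S [A [B b]]] )]] ** [B ( [S [S [A [B b]]] - [A [B b]]] )]]]

17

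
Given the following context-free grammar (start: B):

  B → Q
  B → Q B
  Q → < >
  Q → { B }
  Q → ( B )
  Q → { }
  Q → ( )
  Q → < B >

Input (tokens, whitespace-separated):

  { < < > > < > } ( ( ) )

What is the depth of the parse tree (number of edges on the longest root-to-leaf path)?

6

[B [Q { [B [Q < [B [Q < >]] >] [B [Q < >]]] }] [B [Q ( [B [Q ( )]] )]]]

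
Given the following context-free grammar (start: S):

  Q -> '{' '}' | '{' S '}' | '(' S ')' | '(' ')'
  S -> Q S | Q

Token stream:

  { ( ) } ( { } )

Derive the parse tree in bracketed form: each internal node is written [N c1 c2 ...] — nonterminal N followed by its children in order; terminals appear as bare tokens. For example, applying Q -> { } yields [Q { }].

S
Q S
{ S } S
{ Q } S
{ ( ) } S
{ ( ) } Q
{ ( ) } ( S )
{ ( ) } ( Q )
{ ( ) } ( { } )

[S [Q { [S [Q ( )]] }] [S [Q ( [S [Q { }]] )]]]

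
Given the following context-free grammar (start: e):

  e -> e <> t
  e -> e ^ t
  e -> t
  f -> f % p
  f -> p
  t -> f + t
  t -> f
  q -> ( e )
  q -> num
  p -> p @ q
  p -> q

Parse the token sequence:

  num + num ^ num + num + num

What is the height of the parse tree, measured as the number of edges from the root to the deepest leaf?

7

[e [e [t [f [p [q num]]] + [t [f [p [q num]]]]]] ^ [t [f [p [q num]]] + [t [f [p [q num]]] + [t [f [p [q num]]]]]]]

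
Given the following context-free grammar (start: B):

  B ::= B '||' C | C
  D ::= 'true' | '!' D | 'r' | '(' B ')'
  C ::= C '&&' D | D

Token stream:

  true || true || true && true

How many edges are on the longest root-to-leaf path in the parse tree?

[B [B [B [C [D true]]] || [C [D true]]] || [C [C [D true]] && [D true]]]

5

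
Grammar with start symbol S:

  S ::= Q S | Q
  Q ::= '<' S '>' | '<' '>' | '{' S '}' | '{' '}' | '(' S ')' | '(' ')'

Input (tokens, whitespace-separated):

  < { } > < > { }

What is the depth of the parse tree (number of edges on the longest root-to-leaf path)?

4

[S [Q < [S [Q { }]] >] [S [Q < >] [S [Q { }]]]]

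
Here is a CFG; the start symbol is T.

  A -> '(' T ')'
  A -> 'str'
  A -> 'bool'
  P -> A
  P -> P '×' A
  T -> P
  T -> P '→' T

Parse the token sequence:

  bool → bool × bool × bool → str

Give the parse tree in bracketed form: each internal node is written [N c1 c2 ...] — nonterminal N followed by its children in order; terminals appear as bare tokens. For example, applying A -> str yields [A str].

T
P → T
A → T
bool → T
bool → P → T
bool → P × A → T
bool → P × A × A → T
bool → A × A × A → T
bool → bool × A × A → T
bool → bool × bool × A → T
bool → bool × bool × bool → T
bool → bool × bool × bool → P
bool → bool × bool × bool → A
bool → bool × bool × bool → str

[T [P [A bool]] → [T [P [P [P [A bool]] × [A bool]] × [A bool]] → [T [P [A str]]]]]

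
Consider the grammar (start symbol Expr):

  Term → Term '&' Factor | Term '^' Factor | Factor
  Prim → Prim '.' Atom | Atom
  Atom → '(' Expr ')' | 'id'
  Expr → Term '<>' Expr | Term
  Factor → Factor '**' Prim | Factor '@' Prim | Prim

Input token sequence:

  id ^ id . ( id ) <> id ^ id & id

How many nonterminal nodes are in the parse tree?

29

[Expr [Term [Term [Factor [Prim [Atom id]]]] ^ [Factor [Prim [Prim [Atom id]] . [Atom ( [Expr [Term [Factor [Prim [Atom id]]]]] )]]]] <> [Expr [Term [Term [Term [Factor [Prim [Atom id]]]] ^ [Factor [Prim [Atom id]]]] & [Factor [Prim [Atom id]]]]]]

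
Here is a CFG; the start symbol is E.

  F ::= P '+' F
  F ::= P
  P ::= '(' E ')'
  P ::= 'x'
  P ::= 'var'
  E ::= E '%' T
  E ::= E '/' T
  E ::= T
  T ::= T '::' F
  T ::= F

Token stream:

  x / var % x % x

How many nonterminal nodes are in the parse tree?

16

[E [E [E [E [T [F [P x]]]] / [T [F [P var]]]] % [T [F [P x]]]] % [T [F [P x]]]]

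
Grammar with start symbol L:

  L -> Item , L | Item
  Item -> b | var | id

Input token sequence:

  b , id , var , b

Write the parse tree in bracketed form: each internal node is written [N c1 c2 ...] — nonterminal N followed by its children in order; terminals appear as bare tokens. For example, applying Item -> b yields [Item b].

[L [Item b] , [L [Item id] , [L [Item var] , [L [Item b]]]]]

L
Item , L
b , L
b , Item , L
b , id , L
b , id , Item , L
b , id , var , L
b , id , var , Item
b , id , var , b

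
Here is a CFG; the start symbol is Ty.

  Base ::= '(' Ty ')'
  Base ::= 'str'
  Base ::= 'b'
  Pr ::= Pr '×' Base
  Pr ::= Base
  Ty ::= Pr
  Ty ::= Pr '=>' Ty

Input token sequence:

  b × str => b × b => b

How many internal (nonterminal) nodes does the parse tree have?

13

[Ty [Pr [Pr [Base b]] × [Base str]] => [Ty [Pr [Pr [Base b]] × [Base b]] => [Ty [Pr [Base b]]]]]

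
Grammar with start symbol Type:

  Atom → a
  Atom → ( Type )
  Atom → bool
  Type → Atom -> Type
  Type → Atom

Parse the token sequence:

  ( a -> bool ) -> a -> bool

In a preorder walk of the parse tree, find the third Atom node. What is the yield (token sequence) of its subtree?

[Type [Atom ( [Type [Atom a] -> [Type [Atom bool]]] )] -> [Type [Atom a] -> [Type [Atom bool]]]]

bool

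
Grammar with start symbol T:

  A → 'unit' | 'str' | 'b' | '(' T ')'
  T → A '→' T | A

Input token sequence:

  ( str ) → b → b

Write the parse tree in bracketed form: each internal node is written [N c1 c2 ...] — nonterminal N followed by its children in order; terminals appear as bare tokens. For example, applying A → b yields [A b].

T
A → T
( T ) → T
( A ) → T
( str ) → T
( str ) → A → T
( str ) → b → T
( str ) → b → A
( str ) → b → b

[T [A ( [T [A str]] )] → [T [A b] → [T [A b]]]]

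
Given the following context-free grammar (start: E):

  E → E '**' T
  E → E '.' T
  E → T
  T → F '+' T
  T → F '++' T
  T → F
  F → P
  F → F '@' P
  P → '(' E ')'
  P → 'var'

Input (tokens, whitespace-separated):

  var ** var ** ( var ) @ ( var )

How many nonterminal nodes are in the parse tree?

22

[E [E [E [T [F [P var]]]] ** [T [F [P var]]]] ** [T [F [F [P ( [E [T [F [P var]]]] )]] @ [P ( [E [T [F [P var]]]] )]]]]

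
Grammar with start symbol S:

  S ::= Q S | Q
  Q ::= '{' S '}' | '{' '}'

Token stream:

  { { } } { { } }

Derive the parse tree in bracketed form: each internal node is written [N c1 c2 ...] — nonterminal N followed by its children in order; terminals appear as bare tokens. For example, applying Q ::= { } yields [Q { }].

S
Q S
{ S } S
{ Q } S
{ { } } S
{ { } } Q
{ { } } { S }
{ { } } { Q }
{ { } } { { } }

[S [Q { [S [Q { }]] }] [S [Q { [S [Q { }]] }]]]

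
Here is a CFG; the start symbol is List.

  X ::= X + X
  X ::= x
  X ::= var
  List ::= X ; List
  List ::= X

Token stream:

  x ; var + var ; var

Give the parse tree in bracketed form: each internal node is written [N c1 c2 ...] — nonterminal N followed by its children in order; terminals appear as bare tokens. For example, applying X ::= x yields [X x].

List
X ; List
x ; List
x ; X ; List
x ; X + X ; List
x ; var + X ; List
x ; var + var ; List
x ; var + var ; X
x ; var + var ; var

[List [X x] ; [List [X [X var] + [X var]] ; [List [X var]]]]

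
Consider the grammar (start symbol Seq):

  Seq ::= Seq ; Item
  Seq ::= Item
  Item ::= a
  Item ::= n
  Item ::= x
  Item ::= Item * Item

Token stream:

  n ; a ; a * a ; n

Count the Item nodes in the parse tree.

[Seq [Seq [Seq [Seq [Item n]] ; [Item a]] ; [Item [Item a] * [Item a]]] ; [Item n]]

6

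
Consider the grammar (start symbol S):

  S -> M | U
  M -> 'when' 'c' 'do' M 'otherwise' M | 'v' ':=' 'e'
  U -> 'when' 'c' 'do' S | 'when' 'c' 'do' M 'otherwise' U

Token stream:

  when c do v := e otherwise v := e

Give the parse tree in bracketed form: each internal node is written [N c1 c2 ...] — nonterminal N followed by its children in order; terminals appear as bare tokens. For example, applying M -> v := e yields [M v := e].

[S [M when c do [M v := e] otherwise [M v := e]]]

S
M
when c do M otherwise M
when c do v := e otherwise M
when c do v := e otherwise v := e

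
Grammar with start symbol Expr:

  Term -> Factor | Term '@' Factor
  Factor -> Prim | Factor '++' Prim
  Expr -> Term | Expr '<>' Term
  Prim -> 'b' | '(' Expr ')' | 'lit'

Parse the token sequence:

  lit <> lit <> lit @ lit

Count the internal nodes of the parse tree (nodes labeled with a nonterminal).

15

[Expr [Expr [Expr [Term [Factor [Prim lit]]]] <> [Term [Factor [Prim lit]]]] <> [Term [Term [Factor [Prim lit]]] @ [Factor [Prim lit]]]]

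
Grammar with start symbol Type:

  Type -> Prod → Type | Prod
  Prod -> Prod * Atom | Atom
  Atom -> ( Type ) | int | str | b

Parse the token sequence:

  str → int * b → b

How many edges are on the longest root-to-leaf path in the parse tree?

[Type [Prod [Atom str]] → [Type [Prod [Prod [Atom int]] * [Atom b]] → [Type [Prod [Atom b]]]]]

5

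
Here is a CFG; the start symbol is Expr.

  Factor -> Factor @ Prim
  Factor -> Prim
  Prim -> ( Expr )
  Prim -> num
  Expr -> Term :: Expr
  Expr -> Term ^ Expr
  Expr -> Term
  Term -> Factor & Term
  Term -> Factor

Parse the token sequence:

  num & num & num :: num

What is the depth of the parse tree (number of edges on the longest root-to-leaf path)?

6

[Expr [Term [Factor [Prim num]] & [Term [Factor [Prim num]] & [Term [Factor [Prim num]]]]] :: [Expr [Term [Factor [Prim num]]]]]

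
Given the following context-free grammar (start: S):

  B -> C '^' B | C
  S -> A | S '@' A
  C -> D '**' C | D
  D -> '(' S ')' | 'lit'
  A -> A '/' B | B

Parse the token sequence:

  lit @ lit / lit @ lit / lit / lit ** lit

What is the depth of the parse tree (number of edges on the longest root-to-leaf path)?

7

[S [S [S [A [B [C [D lit]]]]] @ [A [A [B [C [D lit]]]] / [B [C [D lit]]]]] @ [A [A [A [B [C [D lit]]]] / [B [C [D lit]]]] / [B [C [D lit] ** [C [D lit]]]]]]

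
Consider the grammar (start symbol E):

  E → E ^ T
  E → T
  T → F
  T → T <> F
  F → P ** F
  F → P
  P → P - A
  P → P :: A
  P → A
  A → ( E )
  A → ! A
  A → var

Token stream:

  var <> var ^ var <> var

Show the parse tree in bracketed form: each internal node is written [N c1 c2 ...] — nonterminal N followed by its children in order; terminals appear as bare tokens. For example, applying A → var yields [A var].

[E [E [T [T [F [P [A var]]]] <> [F [P [A var]]]]] ^ [T [T [F [P [A var]]]] <> [F [P [A var]]]]]

E
E ^ T
T ^ T
T <> F ^ T
F <> F ^ T
P <> F ^ T
A <> F ^ T
var <> F ^ T
var <> P ^ T
var <> A ^ T
var <> var ^ T
var <> var ^ T <> F
var <> var ^ F <> F
var <> var ^ P <> F
var <> var ^ A <> F
var <> var ^ var <> F
var <> var ^ var <> P
var <> var ^ var <> A
var <> var ^ var <> var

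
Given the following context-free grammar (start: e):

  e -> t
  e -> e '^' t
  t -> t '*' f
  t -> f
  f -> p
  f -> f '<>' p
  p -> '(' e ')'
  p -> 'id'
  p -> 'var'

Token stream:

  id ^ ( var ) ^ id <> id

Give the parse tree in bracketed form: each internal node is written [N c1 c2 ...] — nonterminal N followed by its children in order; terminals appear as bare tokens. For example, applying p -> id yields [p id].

e
e ^ t
e ^ t ^ t
t ^ t ^ t
f ^ t ^ t
p ^ t ^ t
id ^ t ^ t
id ^ f ^ t
id ^ p ^ t
id ^ ( e ) ^ t
id ^ ( t ) ^ t
id ^ ( f ) ^ t
id ^ ( p ) ^ t
id ^ ( var ) ^ t
id ^ ( var ) ^ f
id ^ ( var ) ^ f <> p
id ^ ( var ) ^ p <> p
id ^ ( var ) ^ id <> p
id ^ ( var ) ^ id <> id

[e [e [e [t [f [p id]]]] ^ [t [f [p ( [e [t [f [p var]]]] )]]]] ^ [t [f [f [p id]] <> [p id]]]]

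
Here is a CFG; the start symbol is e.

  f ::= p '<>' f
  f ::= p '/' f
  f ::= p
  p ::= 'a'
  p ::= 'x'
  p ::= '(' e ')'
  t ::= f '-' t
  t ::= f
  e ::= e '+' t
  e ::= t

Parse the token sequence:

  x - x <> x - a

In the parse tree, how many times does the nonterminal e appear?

1

[e [t [f [p x]] - [t [f [p x] <> [f [p x]]] - [t [f [p a]]]]]]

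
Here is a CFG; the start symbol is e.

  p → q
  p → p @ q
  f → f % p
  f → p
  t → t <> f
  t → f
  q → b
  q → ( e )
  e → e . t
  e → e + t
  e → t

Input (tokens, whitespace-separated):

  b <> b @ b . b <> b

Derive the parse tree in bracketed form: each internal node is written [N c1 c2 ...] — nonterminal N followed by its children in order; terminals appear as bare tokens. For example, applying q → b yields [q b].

[e [e [t [t [f [p [q b]]]] <> [f [p [p [q b]] @ [q b]]]]] . [t [t [f [p [q b]]]] <> [f [p [q b]]]]]

e
e . t
t . t
t <> f . t
f <> f . t
p <> f . t
q <> f . t
b <> f . t
b <> p . t
b <> p @ q . t
b <> q @ q . t
b <> b @ q . t
b <> b @ b . t
b <> b @ b . t <> f
b <> b @ b . f <> f
b <> b @ b . p <> f
b <> b @ b . q <> f
b <> b @ b . b <> f
b <> b @ b . b <> p
b <> b @ b . b <> q
b <> b @ b . b <> b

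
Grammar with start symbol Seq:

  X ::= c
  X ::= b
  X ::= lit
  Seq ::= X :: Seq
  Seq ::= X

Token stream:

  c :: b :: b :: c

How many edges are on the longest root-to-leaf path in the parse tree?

[Seq [X c] :: [Seq [X b] :: [Seq [X b] :: [Seq [X c]]]]]

5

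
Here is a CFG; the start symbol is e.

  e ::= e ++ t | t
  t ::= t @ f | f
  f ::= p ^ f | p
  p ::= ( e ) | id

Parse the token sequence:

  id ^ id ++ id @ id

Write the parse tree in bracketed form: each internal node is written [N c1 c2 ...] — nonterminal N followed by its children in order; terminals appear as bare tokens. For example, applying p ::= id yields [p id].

[e [e [t [f [p id] ^ [f [p id]]]]] ++ [t [t [f [p id]]] @ [f [p id]]]]

e
e ++ t
t ++ t
f ++ t
p ^ f ++ t
id ^ f ++ t
id ^ p ++ t
id ^ id ++ t
id ^ id ++ t @ f
id ^ id ++ f @ f
id ^ id ++ p @ f
id ^ id ++ id @ f
id ^ id ++ id @ p
id ^ id ++ id @ id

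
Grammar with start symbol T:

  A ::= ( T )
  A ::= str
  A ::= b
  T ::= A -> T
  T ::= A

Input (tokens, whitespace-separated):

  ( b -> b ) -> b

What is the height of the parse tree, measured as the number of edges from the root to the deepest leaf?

5

[T [A ( [T [A b] -> [T [A b]]] )] -> [T [A b]]]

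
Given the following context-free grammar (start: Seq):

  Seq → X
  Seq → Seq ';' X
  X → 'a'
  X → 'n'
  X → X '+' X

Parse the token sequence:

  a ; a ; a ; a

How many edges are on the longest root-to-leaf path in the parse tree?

[Seq [Seq [Seq [Seq [X a]] ; [X a]] ; [X a]] ; [X a]]

5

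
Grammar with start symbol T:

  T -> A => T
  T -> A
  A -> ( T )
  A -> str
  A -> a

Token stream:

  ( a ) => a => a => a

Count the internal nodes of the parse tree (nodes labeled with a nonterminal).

10

[T [A ( [T [A a]] )] => [T [A a] => [T [A a] => [T [A a]]]]]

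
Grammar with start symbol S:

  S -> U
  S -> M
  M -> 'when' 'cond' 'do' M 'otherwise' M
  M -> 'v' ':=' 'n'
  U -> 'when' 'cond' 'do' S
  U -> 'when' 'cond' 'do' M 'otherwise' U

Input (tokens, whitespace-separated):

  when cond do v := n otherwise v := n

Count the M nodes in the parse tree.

[S [M when cond do [M v := n] otherwise [M v := n]]]

3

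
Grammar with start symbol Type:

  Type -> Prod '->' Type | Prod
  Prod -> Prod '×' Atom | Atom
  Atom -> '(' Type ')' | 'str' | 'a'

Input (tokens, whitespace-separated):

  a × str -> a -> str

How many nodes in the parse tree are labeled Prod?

[Type [Prod [Prod [Atom a]] × [Atom str]] -> [Type [Prod [Atom a]] -> [Type [Prod [Atom str]]]]]

4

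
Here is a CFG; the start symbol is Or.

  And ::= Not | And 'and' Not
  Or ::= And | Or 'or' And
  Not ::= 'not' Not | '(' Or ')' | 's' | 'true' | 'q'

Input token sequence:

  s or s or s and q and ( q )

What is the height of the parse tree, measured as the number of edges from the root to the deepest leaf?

[Or [Or [Or [And [Not s]]] or [And [Not s]]] or [And [And [And [Not s]] and [Not q]] and [Not ( [Or [And [Not q]]] )]]]

6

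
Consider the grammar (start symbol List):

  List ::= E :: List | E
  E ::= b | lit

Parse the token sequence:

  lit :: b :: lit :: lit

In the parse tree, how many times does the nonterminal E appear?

4

[List [E lit] :: [List [E b] :: [List [E lit] :: [List [E lit]]]]]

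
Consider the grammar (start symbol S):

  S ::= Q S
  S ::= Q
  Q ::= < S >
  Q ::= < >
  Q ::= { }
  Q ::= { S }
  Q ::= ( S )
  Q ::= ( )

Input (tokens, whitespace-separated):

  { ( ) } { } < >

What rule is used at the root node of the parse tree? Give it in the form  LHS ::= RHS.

[S [Q { [S [Q ( )]] }] [S [Q { }] [S [Q < >]]]]

S ::= Q S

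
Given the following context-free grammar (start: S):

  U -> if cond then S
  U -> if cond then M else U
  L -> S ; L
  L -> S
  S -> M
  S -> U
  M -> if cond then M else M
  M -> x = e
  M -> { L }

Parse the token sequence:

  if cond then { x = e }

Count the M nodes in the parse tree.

[S [U if cond then [S [M { [L [S [M x = e]]] }]]]]

2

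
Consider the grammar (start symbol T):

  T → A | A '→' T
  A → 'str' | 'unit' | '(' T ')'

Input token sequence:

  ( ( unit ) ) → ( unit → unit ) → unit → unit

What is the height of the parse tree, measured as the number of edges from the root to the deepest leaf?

[T [A ( [T [A ( [T [A unit]] )]] )] → [T [A ( [T [A unit] → [T [A unit]]] )] → [T [A unit] → [T [A unit]]]]]

6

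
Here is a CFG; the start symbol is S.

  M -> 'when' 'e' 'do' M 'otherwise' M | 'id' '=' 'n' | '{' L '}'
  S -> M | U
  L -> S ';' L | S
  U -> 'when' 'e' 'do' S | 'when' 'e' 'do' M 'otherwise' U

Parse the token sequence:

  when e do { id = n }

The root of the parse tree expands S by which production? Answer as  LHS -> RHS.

[S [U when e do [S [M { [L [S [M id = n]]] }]]]]

S -> U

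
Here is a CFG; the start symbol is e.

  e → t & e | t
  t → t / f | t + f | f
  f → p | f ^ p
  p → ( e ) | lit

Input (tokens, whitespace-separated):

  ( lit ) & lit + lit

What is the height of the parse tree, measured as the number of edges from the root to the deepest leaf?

8

[e [t [f [p ( [e [t [f [p lit]]]] )]]] & [e [t [t [f [p lit]]] + [f [p lit]]]]]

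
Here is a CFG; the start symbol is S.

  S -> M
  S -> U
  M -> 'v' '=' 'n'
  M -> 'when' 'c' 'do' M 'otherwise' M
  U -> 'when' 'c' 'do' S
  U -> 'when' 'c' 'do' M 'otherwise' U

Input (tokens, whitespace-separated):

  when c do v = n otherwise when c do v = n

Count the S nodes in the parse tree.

2

[S [U when c do [M v = n] otherwise [U when c do [S [M v = n]]]]]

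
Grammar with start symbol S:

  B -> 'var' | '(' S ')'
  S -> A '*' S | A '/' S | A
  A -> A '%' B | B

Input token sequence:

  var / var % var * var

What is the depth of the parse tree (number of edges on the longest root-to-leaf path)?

5

[S [A [B var]] / [S [A [A [B var]] % [B var]] * [S [A [B var]]]]]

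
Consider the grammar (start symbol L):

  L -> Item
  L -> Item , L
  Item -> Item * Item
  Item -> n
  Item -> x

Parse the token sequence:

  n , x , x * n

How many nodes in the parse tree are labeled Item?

[L [Item n] , [L [Item x] , [L [Item [Item x] * [Item n]]]]]

5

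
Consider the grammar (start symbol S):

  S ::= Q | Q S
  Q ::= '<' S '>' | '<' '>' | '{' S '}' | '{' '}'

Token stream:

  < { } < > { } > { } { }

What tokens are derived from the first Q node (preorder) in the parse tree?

[S [Q < [S [Q { }] [S [Q < >] [S [Q { }]]]] >] [S [Q { }] [S [Q { }]]]]

< { } < > { } >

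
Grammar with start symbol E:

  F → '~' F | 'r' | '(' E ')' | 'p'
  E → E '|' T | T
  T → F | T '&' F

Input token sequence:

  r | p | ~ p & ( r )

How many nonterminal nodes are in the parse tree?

[E [E [E [T [F r]]] | [T [F p]]] | [T [T [F ~ [F p]]] & [F ( [E [T [F r]]] )]]]

15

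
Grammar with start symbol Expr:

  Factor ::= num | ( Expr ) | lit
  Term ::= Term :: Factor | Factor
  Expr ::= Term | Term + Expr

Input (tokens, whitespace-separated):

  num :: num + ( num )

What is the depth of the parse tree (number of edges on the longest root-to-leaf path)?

7

[Expr [Term [Term [Factor num]] :: [Factor num]] + [Expr [Term [Factor ( [Expr [Term [Factor num]]] )]]]]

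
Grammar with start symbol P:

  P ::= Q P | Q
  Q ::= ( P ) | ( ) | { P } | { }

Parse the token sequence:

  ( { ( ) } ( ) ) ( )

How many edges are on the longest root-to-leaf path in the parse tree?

6

[P [Q ( [P [Q { [P [Q ( )]] }] [P [Q ( )]]] )] [P [Q ( )]]]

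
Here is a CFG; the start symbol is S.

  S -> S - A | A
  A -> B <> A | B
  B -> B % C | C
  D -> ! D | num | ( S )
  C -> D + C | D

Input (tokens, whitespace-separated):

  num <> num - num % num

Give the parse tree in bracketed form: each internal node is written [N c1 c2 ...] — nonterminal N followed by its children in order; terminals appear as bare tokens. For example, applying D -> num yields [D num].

[S [S [A [B [C [D num]]] <> [A [B [C [D num]]]]]] - [A [B [B [C [D num]]] % [C [D num]]]]]

S
S - A
A - A
B <> A - A
C <> A - A
D <> A - A
num <> A - A
num <> B - A
num <> C - A
num <> D - A
num <> num - A
num <> num - B
num <> num - B % C
num <> num - C % C
num <> num - D % C
num <> num - num % C
num <> num - num % D
num <> num - num % num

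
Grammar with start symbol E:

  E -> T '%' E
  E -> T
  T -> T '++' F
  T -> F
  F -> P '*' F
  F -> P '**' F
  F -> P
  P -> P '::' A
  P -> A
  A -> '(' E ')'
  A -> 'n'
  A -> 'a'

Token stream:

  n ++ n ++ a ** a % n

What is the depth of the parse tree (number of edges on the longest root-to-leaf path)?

7

[E [T [T [T [F [P [A n]]]] ++ [F [P [A n]]]] ++ [F [P [A a]] ** [F [P [A a]]]]] % [E [T [F [P [A n]]]]]]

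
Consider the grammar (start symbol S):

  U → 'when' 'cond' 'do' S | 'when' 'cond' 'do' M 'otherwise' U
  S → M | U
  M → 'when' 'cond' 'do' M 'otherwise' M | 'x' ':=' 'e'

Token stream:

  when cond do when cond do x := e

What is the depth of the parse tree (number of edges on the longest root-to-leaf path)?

[S [U when cond do [S [U when cond do [S [M x := e]]]]]]

6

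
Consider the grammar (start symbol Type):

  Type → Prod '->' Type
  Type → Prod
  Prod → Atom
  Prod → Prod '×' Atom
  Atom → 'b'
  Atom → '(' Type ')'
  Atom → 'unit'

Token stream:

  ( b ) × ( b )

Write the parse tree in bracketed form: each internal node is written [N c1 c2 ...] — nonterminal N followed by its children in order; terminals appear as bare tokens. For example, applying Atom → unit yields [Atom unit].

[Type [Prod [Prod [Atom ( [Type [Prod [Atom b]]] )]] × [Atom ( [Type [Prod [Atom b]]] )]]]

Type
Prod
Prod × Atom
Atom × Atom
( Type ) × Atom
( Prod ) × Atom
( Atom ) × Atom
( b ) × Atom
( b ) × ( Type )
( b ) × ( Prod )
( b ) × ( Atom )
( b ) × ( b )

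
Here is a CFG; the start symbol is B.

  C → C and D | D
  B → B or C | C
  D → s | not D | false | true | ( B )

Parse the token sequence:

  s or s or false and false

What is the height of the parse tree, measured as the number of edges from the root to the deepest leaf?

[B [B [B [C [D s]]] or [C [D s]]] or [C [C [D false]] and [D false]]]

5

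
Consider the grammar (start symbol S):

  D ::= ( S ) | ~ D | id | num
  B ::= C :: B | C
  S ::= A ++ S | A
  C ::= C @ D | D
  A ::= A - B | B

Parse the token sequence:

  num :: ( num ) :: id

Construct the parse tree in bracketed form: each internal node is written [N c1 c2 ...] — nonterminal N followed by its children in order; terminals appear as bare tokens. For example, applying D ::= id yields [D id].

[S [A [B [C [D num]] :: [B [C [D ( [S [A [B [C [D num]]]]] )]] :: [B [C [D id]]]]]]]

S
A
B
C :: B
D :: B
num :: B
num :: C :: B
num :: D :: B
num :: ( S ) :: B
num :: ( A ) :: B
num :: ( B ) :: B
num :: ( C ) :: B
num :: ( D ) :: B
num :: ( num ) :: B
num :: ( num ) :: C
num :: ( num ) :: D
num :: ( num ) :: id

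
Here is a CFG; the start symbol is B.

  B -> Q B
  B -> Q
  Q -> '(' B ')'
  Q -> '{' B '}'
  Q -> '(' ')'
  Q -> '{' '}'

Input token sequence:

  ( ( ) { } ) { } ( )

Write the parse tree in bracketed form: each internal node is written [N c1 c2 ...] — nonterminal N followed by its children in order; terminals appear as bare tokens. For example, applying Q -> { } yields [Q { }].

B
Q B
( B ) B
( Q B ) B
( ( ) B ) B
( ( ) Q ) B
( ( ) { } ) B
( ( ) { } ) Q B
( ( ) { } ) { } B
( ( ) { } ) { } Q
( ( ) { } ) { } ( )

[B [Q ( [B [Q ( )] [B [Q { }]]] )] [B [Q { }] [B [Q ( )]]]]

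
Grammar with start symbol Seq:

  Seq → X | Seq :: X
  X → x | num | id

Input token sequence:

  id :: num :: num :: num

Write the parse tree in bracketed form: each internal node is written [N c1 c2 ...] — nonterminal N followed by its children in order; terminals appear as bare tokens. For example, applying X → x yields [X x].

[Seq [Seq [Seq [Seq [X id]] :: [X num]] :: [X num]] :: [X num]]

Seq
Seq :: X
Seq :: X :: X
Seq :: X :: X :: X
X :: X :: X :: X
id :: X :: X :: X
id :: num :: X :: X
id :: num :: num :: X
id :: num :: num :: num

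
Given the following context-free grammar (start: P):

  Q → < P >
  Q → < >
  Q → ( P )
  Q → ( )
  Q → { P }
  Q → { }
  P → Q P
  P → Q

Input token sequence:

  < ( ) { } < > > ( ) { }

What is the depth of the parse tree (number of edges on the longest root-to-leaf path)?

6

[P [Q < [P [Q ( )] [P [Q { }] [P [Q < >]]]] >] [P [Q ( )] [P [Q { }]]]]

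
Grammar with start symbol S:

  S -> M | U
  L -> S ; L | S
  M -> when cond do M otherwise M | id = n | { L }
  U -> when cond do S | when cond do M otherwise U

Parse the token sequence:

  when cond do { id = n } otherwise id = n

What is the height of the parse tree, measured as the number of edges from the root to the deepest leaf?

6

[S [M when cond do [M { [L [S [M id = n]]] }] otherwise [M id = n]]]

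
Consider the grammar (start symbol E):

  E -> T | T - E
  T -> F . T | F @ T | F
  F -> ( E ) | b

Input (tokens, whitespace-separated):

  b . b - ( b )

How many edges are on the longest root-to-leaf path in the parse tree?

7

[E [T [F b] . [T [F b]]] - [E [T [F ( [E [T [F b]]] )]]]]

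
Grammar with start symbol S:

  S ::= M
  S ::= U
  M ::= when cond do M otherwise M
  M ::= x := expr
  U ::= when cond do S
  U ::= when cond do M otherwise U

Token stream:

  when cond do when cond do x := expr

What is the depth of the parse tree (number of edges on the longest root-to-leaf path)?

6

[S [U when cond do [S [U when cond do [S [M x := expr]]]]]]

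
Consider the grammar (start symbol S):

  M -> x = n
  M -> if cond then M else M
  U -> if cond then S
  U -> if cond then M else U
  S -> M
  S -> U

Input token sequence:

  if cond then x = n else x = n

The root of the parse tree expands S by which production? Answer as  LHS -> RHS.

S -> M

[S [M if cond then [M x = n] else [M x = n]]]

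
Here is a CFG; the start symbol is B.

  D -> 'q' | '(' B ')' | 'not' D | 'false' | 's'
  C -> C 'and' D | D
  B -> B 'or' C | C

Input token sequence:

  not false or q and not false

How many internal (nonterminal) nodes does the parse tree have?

10

[B [B [C [D not [D false]]]] or [C [C [D q]] and [D not [D false]]]]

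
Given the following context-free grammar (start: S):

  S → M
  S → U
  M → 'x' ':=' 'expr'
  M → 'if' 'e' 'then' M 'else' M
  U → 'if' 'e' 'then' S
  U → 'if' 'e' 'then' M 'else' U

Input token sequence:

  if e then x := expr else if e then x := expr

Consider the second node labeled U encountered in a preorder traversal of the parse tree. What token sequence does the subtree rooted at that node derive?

[S [U if e then [M x := expr] else [U if e then [S [M x := expr]]]]]

if e then x := expr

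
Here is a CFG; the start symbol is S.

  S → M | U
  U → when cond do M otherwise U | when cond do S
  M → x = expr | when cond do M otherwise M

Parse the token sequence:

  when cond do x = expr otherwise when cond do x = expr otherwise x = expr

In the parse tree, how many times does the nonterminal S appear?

[S [M when cond do [M x = expr] otherwise [M when cond do [M x = expr] otherwise [M x = expr]]]]

1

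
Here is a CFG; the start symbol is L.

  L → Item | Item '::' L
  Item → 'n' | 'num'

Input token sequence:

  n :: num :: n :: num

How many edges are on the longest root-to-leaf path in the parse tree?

[L [Item n] :: [L [Item num] :: [L [Item n] :: [L [Item num]]]]]

5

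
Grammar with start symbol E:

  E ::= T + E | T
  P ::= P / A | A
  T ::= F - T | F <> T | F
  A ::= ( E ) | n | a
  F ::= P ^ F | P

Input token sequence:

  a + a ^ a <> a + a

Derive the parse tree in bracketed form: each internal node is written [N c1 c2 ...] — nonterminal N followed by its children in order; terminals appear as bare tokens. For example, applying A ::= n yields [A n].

[E [T [F [P [A a]]]] + [E [T [F [P [A a]] ^ [F [P [A a]]]] <> [T [F [P [A a]]]]] + [E [T [F [P [A a]]]]]]]

E
T + E
F + E
P + E
A + E
a + E
a + T + E
a + F <> T + E
a + P ^ F <> T + E
a + A ^ F <> T + E
a + a ^ F <> T + E
a + a ^ P <> T + E
a + a ^ A <> T + E
a + a ^ a <> T + E
a + a ^ a <> F + E
a + a ^ a <> P + E
a + a ^ a <> A + E
a + a ^ a <> a + E
a + a ^ a <> a + T
a + a ^ a <> a + F
a + a ^ a <> a + P
a + a ^ a <> a + A
a + a ^ a <> a + a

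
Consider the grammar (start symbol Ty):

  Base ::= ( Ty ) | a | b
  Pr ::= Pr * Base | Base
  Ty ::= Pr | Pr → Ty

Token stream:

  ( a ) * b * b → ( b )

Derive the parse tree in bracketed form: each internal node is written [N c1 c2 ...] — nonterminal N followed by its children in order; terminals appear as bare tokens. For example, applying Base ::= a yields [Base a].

Ty
Pr → Ty
Pr * Base → Ty
Pr * Base * Base → Ty
Base * Base * Base → Ty
( Ty ) * Base * Base → Ty
( Pr ) * Base * Base → Ty
( Base ) * Base * Base → Ty
( a ) * Base * Base → Ty
( a ) * b * Base → Ty
( a ) * b * b → Ty
( a ) * b * b → Pr
( a ) * b * b → Base
( a ) * b * b → ( Ty )
( a ) * b * b → ( Pr )
( a ) * b * b → ( Base )
( a ) * b * b → ( b )

[Ty [Pr [Pr [Pr [Base ( [Ty [Pr [Base a]]] )]] * [Base b]] * [Base b]] → [Ty [Pr [Base ( [Ty [Pr [Base b]]] )]]]]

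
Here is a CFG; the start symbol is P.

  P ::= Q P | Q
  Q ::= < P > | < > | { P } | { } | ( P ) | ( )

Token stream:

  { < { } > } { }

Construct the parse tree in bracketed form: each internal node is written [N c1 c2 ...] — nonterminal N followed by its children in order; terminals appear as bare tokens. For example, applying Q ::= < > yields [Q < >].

[P [Q { [P [Q < [P [Q { }]] >]] }] [P [Q { }]]]

P
Q P
{ P } P
{ Q } P
{ < P > } P
{ < Q > } P
{ < { } > } P
{ < { } > } Q
{ < { } > } { }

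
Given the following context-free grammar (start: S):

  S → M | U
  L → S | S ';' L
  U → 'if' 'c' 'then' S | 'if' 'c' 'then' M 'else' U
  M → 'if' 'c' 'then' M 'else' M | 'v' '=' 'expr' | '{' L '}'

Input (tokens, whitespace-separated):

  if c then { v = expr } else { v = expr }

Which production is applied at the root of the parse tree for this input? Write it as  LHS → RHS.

S → M

[S [M if c then [M { [L [S [M v = expr]]] }] else [M { [L [S [M v = expr]]] }]]]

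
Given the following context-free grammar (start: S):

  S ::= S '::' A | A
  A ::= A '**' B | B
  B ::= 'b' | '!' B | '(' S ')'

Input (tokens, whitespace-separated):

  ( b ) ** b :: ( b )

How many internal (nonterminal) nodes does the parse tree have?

[S [S [A [A [B ( [S [A [B b]]] )]] ** [B b]]] :: [A [B ( [S [A [B b]]] )]]]

14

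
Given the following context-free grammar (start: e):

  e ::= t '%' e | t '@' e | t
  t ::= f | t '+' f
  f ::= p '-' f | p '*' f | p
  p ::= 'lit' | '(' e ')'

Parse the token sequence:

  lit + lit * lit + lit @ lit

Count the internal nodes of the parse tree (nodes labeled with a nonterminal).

16

[e [t [t [t [f [p lit]]] + [f [p lit] * [f [p lit]]]] + [f [p lit]]] @ [e [t [f [p lit]]]]]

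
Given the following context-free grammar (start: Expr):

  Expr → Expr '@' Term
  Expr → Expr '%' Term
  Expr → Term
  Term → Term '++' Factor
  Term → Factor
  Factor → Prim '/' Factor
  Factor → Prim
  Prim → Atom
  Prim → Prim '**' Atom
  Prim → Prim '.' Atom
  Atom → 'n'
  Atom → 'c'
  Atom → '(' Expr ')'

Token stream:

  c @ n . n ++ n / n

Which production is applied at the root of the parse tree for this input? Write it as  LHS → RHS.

Expr → Expr '@' Term

[Expr [Expr [Term [Factor [Prim [Atom c]]]]] @ [Term [Term [Factor [Prim [Prim [Atom n]] . [Atom n]]]] ++ [Factor [Prim [Atom n]] / [Factor [Prim [Atom n]]]]]]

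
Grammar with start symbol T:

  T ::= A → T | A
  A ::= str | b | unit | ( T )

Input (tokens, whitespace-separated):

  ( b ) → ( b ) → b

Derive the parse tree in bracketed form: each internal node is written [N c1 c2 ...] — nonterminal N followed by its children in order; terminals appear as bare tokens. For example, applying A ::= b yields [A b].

T
A → T
( T ) → T
( A ) → T
( b ) → T
( b ) → A → T
( b ) → ( T ) → T
( b ) → ( A ) → T
( b ) → ( b ) → T
( b ) → ( b ) → A
( b ) → ( b ) → b

[T [A ( [T [A b]] )] → [T [A ( [T [A b]] )] → [T [A b]]]]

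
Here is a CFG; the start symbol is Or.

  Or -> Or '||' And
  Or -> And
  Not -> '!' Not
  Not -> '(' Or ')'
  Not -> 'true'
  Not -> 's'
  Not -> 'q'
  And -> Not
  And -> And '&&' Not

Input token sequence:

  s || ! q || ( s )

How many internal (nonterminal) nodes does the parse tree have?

13

[Or [Or [Or [And [Not s]]] || [And [Not ! [Not q]]]] || [And [Not ( [Or [And [Not s]]] )]]]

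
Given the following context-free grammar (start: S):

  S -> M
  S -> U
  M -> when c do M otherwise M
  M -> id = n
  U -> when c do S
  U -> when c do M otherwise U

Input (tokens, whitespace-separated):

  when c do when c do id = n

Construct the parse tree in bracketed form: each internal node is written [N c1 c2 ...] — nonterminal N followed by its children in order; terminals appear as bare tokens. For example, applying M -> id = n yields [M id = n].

[S [U when c do [S [U when c do [S [M id = n]]]]]]

S
U
when c do S
when c do U
when c do when c do S
when c do when c do M
when c do when c do id = n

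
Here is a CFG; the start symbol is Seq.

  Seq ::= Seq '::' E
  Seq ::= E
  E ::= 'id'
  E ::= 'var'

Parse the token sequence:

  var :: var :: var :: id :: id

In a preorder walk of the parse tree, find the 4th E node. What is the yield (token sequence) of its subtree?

id

[Seq [Seq [Seq [Seq [Seq [E var]] :: [E var]] :: [E var]] :: [E id]] :: [E id]]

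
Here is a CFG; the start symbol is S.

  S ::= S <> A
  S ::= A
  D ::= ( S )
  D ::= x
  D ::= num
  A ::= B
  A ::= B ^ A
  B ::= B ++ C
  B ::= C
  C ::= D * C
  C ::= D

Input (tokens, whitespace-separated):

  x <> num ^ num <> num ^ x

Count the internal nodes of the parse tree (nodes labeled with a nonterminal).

[S [S [S [A [B [C [D x]]]]] <> [A [B [C [D num]]] ^ [A [B [C [D num]]]]]] <> [A [B [C [D num]]] ^ [A [B [C [D x]]]]]]

23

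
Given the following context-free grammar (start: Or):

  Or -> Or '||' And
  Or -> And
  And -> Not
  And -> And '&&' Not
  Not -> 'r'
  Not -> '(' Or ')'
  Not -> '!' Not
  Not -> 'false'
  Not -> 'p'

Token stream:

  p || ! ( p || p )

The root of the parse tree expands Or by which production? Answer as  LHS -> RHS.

[Or [Or [And [Not p]]] || [And [Not ! [Not ( [Or [Or [And [Not p]]] || [And [Not p]]] )]]]]

Or -> Or '||' And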